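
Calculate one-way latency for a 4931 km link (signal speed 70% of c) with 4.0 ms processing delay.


Speed = 0.7 * 3e5 km/s = 210000 km/s
Propagation delay = 4931 / 210000 = 0.0235 s = 23.481 ms
Processing delay = 4.0 ms
Total one-way latency = 27.481 ms


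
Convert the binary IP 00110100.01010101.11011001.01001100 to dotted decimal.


00110100 = 52
01010101 = 85
11011001 = 217
01001100 = 76
IP: 52.85.217.76


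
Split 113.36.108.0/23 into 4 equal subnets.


New prefix = 23 + 2 = 25
Each subnet has 128 addresses
  113.36.108.0/25
  113.36.108.128/25
  113.36.109.0/25
  113.36.109.128/25
Subnets: 113.36.108.0/25, 113.36.108.128/25, 113.36.109.0/25, 113.36.109.128/25


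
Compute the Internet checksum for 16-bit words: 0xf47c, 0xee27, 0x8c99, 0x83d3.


Sum all words (with carry folding):
+ 0xf47c = 0xf47c
+ 0xee27 = 0xe2a4
+ 0x8c99 = 0x6f3e
+ 0x83d3 = 0xf311
One's complement: ~0xf311
Checksum = 0x0cee


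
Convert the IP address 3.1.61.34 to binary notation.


3 = 00000011
1 = 00000001
61 = 00111101
34 = 00100010
Binary: 00000011.00000001.00111101.00100010


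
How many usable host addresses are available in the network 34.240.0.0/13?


Host bits = 32 - 13 = 19
Total addresses = 2^19 = 524288
Usable = total - 2 (network and broadcast)
Usable hosts: 524286


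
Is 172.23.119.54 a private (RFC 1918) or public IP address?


RFC 1918 private ranges:
  10.0.0.0/8 (10.0.0.0 - 10.255.255.255)
  172.16.0.0/12 (172.16.0.0 - 172.31.255.255)
  192.168.0.0/16 (192.168.0.0 - 192.168.255.255)
Private (in 172.16.0.0/12)


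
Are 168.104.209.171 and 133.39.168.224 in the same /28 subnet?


Mask: 255.255.255.240
168.104.209.171 AND mask = 168.104.209.160
133.39.168.224 AND mask = 133.39.168.224
No, different subnets (168.104.209.160 vs 133.39.168.224)


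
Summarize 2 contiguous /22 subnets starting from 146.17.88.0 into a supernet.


Original prefix: /22
Number of subnets: 2 = 2^1
New prefix = 22 - 1 = 21
Supernet: 146.17.88.0/21


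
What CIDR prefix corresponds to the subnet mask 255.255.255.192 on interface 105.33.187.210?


Binary: 11111111.11111111.11111111.11000000
Count leading 1s
Prefix: /26


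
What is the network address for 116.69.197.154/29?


IP:   01110100.01000101.11000101.10011010
Mask: 11111111.11111111.11111111.11111000
AND operation:
Net:  01110100.01000101.11000101.10011000
Network: 116.69.197.152/29


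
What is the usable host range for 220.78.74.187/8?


Network: 220.0.0.0
Broadcast: 220.255.255.255
First usable = network + 1
Last usable = broadcast - 1
Range: 220.0.0.1 to 220.255.255.254


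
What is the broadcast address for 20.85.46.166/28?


Network: 20.85.46.160/28
Host bits = 4
Set all host bits to 1:
Broadcast: 20.85.46.175


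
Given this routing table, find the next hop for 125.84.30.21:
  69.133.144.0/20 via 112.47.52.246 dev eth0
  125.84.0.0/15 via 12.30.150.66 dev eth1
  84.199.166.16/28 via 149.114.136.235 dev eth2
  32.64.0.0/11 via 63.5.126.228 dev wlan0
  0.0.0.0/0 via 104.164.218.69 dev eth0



Longest prefix match for 125.84.30.21:
  /20 69.133.144.0: no
  /15 125.84.0.0: MATCH
  /28 84.199.166.16: no
  /11 32.64.0.0: no
  /0 0.0.0.0: MATCH
Selected: next-hop 12.30.150.66 via eth1 (matched /15)


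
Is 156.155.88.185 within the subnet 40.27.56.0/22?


Subnet network: 40.27.56.0
Test IP AND mask: 156.155.88.0
No, 156.155.88.185 is not in 40.27.56.0/22


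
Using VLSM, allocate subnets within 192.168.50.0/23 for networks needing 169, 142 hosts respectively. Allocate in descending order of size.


169 hosts -> /24 (254 usable): 192.168.50.0/24
142 hosts -> /24 (254 usable): 192.168.51.0/24
Allocation: 192.168.50.0/24 (169 hosts, 254 usable); 192.168.51.0/24 (142 hosts, 254 usable)


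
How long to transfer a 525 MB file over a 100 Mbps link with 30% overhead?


Effective throughput = 100 * (1 - 30/100) = 70 Mbps
File size in Mb = 525 * 8 = 4200 Mb
Time = 4200 / 70
Time = 60 seconds


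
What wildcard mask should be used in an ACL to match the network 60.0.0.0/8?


Subnet mask: 255.0.0.0
Wildcard = 255.255.255.255 - subnet mask
255 - 255 = 0
255 - 0 = 255
255 - 0 = 255
255 - 0 = 255
Wildcard: 0.255.255.255


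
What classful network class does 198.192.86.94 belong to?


First octet: 198
Binary: 11000110
110xxxxx -> Class C (192-223)
Class C, default mask 255.255.255.0 (/24)


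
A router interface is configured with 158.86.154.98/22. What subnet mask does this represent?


/22 means 22 network bits, 10 host bits
Binary: 11111111111111111111110000000000
Mask: 255.255.252.0


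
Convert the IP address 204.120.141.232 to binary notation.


204 = 11001100
120 = 01111000
141 = 10001101
232 = 11101000
Binary: 11001100.01111000.10001101.11101000


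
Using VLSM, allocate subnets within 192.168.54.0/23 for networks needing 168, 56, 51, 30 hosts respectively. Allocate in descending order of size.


168 hosts -> /24 (254 usable): 192.168.54.0/24
56 hosts -> /26 (62 usable): 192.168.55.0/26
51 hosts -> /26 (62 usable): 192.168.55.64/26
30 hosts -> /27 (30 usable): 192.168.55.128/27
Allocation: 192.168.54.0/24 (168 hosts, 254 usable); 192.168.55.0/26 (56 hosts, 62 usable); 192.168.55.64/26 (51 hosts, 62 usable); 192.168.55.128/27 (30 hosts, 30 usable)


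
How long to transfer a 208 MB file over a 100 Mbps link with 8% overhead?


Effective throughput = 100 * (1 - 8/100) = 92 Mbps
File size in Mb = 208 * 8 = 1664 Mb
Time = 1664 / 92
Time = 18.087 seconds


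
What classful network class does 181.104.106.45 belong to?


First octet: 181
Binary: 10110101
10xxxxxx -> Class B (128-191)
Class B, default mask 255.255.0.0 (/16)


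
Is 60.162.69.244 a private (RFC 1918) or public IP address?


RFC 1918 private ranges:
  10.0.0.0/8 (10.0.0.0 - 10.255.255.255)
  172.16.0.0/12 (172.16.0.0 - 172.31.255.255)
  192.168.0.0/16 (192.168.0.0 - 192.168.255.255)
Public (not in any RFC 1918 range)


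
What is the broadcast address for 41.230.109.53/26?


Network: 41.230.109.0/26
Host bits = 6
Set all host bits to 1:
Broadcast: 41.230.109.63


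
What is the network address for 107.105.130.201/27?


IP:   01101011.01101001.10000010.11001001
Mask: 11111111.11111111.11111111.11100000
AND operation:
Net:  01101011.01101001.10000010.11000000
Network: 107.105.130.192/27


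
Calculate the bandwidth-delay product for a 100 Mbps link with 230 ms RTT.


BDP = bandwidth * RTT
= 100 Mbps * 230 ms
= 100 * 1e6 * 230 / 1000 bits
= 23000000 bits
= 2875000 bytes
= 2807.6172 KB
BDP = 23000000 bits (2875000 bytes)


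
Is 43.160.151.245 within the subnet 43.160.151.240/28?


Subnet network: 43.160.151.240
Test IP AND mask: 43.160.151.240
Yes, 43.160.151.245 is in 43.160.151.240/28


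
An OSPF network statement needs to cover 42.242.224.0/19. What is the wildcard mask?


Subnet mask: 255.255.224.0
Wildcard = 255.255.255.255 - subnet mask
255 - 255 = 0
255 - 255 = 0
255 - 224 = 31
255 - 0 = 255
Wildcard: 0.0.31.255


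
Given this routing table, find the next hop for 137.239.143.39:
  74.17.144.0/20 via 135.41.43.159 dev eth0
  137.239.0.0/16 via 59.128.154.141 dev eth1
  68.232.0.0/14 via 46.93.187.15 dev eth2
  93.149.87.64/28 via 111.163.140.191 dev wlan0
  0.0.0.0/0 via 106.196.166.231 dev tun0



Longest prefix match for 137.239.143.39:
  /20 74.17.144.0: no
  /16 137.239.0.0: MATCH
  /14 68.232.0.0: no
  /28 93.149.87.64: no
  /0 0.0.0.0: MATCH
Selected: next-hop 59.128.154.141 via eth1 (matched /16)


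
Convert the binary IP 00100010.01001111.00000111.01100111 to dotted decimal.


00100010 = 34
01001111 = 79
00000111 = 7
01100111 = 103
IP: 34.79.7.103


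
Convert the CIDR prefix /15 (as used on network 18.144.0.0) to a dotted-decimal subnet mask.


/15 means 15 network bits, 17 host bits
Binary: 11111111111111100000000000000000
Mask: 255.254.0.0


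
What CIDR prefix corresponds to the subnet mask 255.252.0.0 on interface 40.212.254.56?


Binary: 11111111.11111100.00000000.00000000
Count leading 1s
Prefix: /14


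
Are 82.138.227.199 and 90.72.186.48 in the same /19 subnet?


Mask: 255.255.224.0
82.138.227.199 AND mask = 82.138.224.0
90.72.186.48 AND mask = 90.72.160.0
No, different subnets (82.138.224.0 vs 90.72.160.0)


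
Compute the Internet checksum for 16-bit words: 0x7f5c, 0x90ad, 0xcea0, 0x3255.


Sum all words (with carry folding):
+ 0x7f5c = 0x7f5c
+ 0x90ad = 0x100a
+ 0xcea0 = 0xdeaa
+ 0x3255 = 0x1100
One's complement: ~0x1100
Checksum = 0xeeff


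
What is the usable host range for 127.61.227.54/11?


Network: 127.32.0.0
Broadcast: 127.63.255.255
First usable = network + 1
Last usable = broadcast - 1
Range: 127.32.0.1 to 127.63.255.254


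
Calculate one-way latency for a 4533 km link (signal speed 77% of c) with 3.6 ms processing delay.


Speed = 0.77 * 3e5 km/s = 231000 km/s
Propagation delay = 4533 / 231000 = 0.0196 s = 19.6234 ms
Processing delay = 3.6 ms
Total one-way latency = 23.2234 ms


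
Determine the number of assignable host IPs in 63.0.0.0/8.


Host bits = 32 - 8 = 24
Total addresses = 2^24 = 16777216
Usable = total - 2 (network and broadcast)
Usable hosts: 16777214


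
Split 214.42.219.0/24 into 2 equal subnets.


New prefix = 24 + 1 = 25
Each subnet has 128 addresses
  214.42.219.0/25
  214.42.219.128/25
Subnets: 214.42.219.0/25, 214.42.219.128/25


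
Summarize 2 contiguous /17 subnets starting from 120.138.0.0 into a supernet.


Original prefix: /17
Number of subnets: 2 = 2^1
New prefix = 17 - 1 = 16
Supernet: 120.138.0.0/16


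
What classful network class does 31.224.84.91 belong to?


First octet: 31
Binary: 00011111
0xxxxxxx -> Class A (1-126)
Class A, default mask 255.0.0.0 (/8)


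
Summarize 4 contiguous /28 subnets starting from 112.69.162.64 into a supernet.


Original prefix: /28
Number of subnets: 4 = 2^2
New prefix = 28 - 2 = 26
Supernet: 112.69.162.64/26


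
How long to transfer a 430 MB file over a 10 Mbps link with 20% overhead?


Effective throughput = 10 * (1 - 20/100) = 8 Mbps
File size in Mb = 430 * 8 = 3440 Mb
Time = 3440 / 8
Time = 430 seconds


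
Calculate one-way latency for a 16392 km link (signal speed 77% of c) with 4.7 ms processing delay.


Speed = 0.77 * 3e5 km/s = 231000 km/s
Propagation delay = 16392 / 231000 = 0.071 s = 70.961 ms
Processing delay = 4.7 ms
Total one-way latency = 75.661 ms


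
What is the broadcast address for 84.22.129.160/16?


Network: 84.22.0.0/16
Host bits = 16
Set all host bits to 1:
Broadcast: 84.22.255.255


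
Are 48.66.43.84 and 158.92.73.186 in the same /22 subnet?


Mask: 255.255.252.0
48.66.43.84 AND mask = 48.66.40.0
158.92.73.186 AND mask = 158.92.72.0
No, different subnets (48.66.40.0 vs 158.92.72.0)


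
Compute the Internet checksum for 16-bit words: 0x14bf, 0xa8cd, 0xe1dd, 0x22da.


Sum all words (with carry folding):
+ 0x14bf = 0x14bf
+ 0xa8cd = 0xbd8c
+ 0xe1dd = 0x9f6a
+ 0x22da = 0xc244
One's complement: ~0xc244
Checksum = 0x3dbb


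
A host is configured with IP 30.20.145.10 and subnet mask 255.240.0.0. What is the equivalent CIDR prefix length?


Binary: 11111111.11110000.00000000.00000000
Count leading 1s
Prefix: /12


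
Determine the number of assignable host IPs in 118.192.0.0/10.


Host bits = 32 - 10 = 22
Total addresses = 2^22 = 4194304
Usable = total - 2 (network and broadcast)
Usable hosts: 4194302


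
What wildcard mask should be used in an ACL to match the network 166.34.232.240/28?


Subnet mask: 255.255.255.240
Wildcard = 255.255.255.255 - subnet mask
255 - 255 = 0
255 - 255 = 0
255 - 255 = 0
255 - 240 = 15
Wildcard: 0.0.0.15


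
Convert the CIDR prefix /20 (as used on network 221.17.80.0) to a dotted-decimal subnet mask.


/20 means 20 network bits, 12 host bits
Binary: 11111111111111111111000000000000
Mask: 255.255.240.0


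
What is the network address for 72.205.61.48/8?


IP:   01001000.11001101.00111101.00110000
Mask: 11111111.00000000.00000000.00000000
AND operation:
Net:  01001000.00000000.00000000.00000000
Network: 72.0.0.0/8


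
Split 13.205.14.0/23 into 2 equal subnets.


New prefix = 23 + 1 = 24
Each subnet has 256 addresses
  13.205.14.0/24
  13.205.15.0/24
Subnets: 13.205.14.0/24, 13.205.15.0/24


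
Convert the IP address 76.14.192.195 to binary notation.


76 = 01001100
14 = 00001110
192 = 11000000
195 = 11000011
Binary: 01001100.00001110.11000000.11000011


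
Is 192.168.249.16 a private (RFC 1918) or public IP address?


RFC 1918 private ranges:
  10.0.0.0/8 (10.0.0.0 - 10.255.255.255)
  172.16.0.0/12 (172.16.0.0 - 172.31.255.255)
  192.168.0.0/16 (192.168.0.0 - 192.168.255.255)
Private (in 192.168.0.0/16)


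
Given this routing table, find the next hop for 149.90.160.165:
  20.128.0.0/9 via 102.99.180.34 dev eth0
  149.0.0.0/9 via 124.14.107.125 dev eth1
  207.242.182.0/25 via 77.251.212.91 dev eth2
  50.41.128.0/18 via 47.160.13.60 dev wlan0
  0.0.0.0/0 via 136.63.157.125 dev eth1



Longest prefix match for 149.90.160.165:
  /9 20.128.0.0: no
  /9 149.0.0.0: MATCH
  /25 207.242.182.0: no
  /18 50.41.128.0: no
  /0 0.0.0.0: MATCH
Selected: next-hop 124.14.107.125 via eth1 (matched /9)


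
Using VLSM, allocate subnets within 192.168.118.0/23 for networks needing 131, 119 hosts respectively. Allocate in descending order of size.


131 hosts -> /24 (254 usable): 192.168.118.0/24
119 hosts -> /25 (126 usable): 192.168.119.0/25
Allocation: 192.168.118.0/24 (131 hosts, 254 usable); 192.168.119.0/25 (119 hosts, 126 usable)


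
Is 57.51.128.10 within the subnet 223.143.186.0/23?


Subnet network: 223.143.186.0
Test IP AND mask: 57.51.128.0
No, 57.51.128.10 is not in 223.143.186.0/23


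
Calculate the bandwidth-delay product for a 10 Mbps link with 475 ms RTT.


BDP = bandwidth * RTT
= 10 Mbps * 475 ms
= 10 * 1e6 * 475 / 1000 bits
= 4750000 bits
= 593750 bytes
= 579.834 KB
BDP = 4750000 bits (593750 bytes)


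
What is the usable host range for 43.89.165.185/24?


Network: 43.89.165.0
Broadcast: 43.89.165.255
First usable = network + 1
Last usable = broadcast - 1
Range: 43.89.165.1 to 43.89.165.254


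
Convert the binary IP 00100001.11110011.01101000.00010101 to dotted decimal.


00100001 = 33
11110011 = 243
01101000 = 104
00010101 = 21
IP: 33.243.104.21


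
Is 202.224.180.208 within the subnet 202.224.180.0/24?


Subnet network: 202.224.180.0
Test IP AND mask: 202.224.180.0
Yes, 202.224.180.208 is in 202.224.180.0/24


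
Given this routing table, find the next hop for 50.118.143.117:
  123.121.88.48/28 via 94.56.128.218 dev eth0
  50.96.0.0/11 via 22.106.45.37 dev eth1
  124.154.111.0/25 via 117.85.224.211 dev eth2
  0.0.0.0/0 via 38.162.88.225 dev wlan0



Longest prefix match for 50.118.143.117:
  /28 123.121.88.48: no
  /11 50.96.0.0: MATCH
  /25 124.154.111.0: no
  /0 0.0.0.0: MATCH
Selected: next-hop 22.106.45.37 via eth1 (matched /11)


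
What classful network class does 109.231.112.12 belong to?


First octet: 109
Binary: 01101101
0xxxxxxx -> Class A (1-126)
Class A, default mask 255.0.0.0 (/8)


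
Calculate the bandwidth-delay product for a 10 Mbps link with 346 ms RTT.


BDP = bandwidth * RTT
= 10 Mbps * 346 ms
= 10 * 1e6 * 346 / 1000 bits
= 3460000 bits
= 432500 bytes
= 422.3633 KB
BDP = 3460000 bits (432500 bytes)


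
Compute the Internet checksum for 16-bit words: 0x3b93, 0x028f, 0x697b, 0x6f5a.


Sum all words (with carry folding):
+ 0x3b93 = 0x3b93
+ 0x028f = 0x3e22
+ 0x697b = 0xa79d
+ 0x6f5a = 0x16f8
One's complement: ~0x16f8
Checksum = 0xe907


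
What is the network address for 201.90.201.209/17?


IP:   11001001.01011010.11001001.11010001
Mask: 11111111.11111111.10000000.00000000
AND operation:
Net:  11001001.01011010.10000000.00000000
Network: 201.90.128.0/17


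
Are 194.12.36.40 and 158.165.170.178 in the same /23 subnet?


Mask: 255.255.254.0
194.12.36.40 AND mask = 194.12.36.0
158.165.170.178 AND mask = 158.165.170.0
No, different subnets (194.12.36.0 vs 158.165.170.0)


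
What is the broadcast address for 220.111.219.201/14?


Network: 220.108.0.0/14
Host bits = 18
Set all host bits to 1:
Broadcast: 220.111.255.255


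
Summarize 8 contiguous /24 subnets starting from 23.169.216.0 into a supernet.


Original prefix: /24
Number of subnets: 8 = 2^3
New prefix = 24 - 3 = 21
Supernet: 23.169.216.0/21


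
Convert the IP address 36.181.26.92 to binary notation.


36 = 00100100
181 = 10110101
26 = 00011010
92 = 01011100
Binary: 00100100.10110101.00011010.01011100


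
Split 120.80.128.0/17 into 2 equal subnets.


New prefix = 17 + 1 = 18
Each subnet has 16384 addresses
  120.80.128.0/18
  120.80.192.0/18
Subnets: 120.80.128.0/18, 120.80.192.0/18


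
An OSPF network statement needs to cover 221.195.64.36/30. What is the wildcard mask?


Subnet mask: 255.255.255.252
Wildcard = 255.255.255.255 - subnet mask
255 - 255 = 0
255 - 255 = 0
255 - 255 = 0
255 - 252 = 3
Wildcard: 0.0.0.3


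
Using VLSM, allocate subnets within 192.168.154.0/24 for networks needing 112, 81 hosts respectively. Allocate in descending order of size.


112 hosts -> /25 (126 usable): 192.168.154.0/25
81 hosts -> /25 (126 usable): 192.168.154.128/25
Allocation: 192.168.154.0/25 (112 hosts, 126 usable); 192.168.154.128/25 (81 hosts, 126 usable)


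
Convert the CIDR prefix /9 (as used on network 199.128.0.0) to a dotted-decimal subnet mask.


/9 means 9 network bits, 23 host bits
Binary: 11111111100000000000000000000000
Mask: 255.128.0.0


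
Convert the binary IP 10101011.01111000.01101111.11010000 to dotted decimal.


10101011 = 171
01111000 = 120
01101111 = 111
11010000 = 208
IP: 171.120.111.208


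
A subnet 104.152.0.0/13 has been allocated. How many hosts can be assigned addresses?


Host bits = 32 - 13 = 19
Total addresses = 2^19 = 524288
Usable = total - 2 (network and broadcast)
Usable hosts: 524286


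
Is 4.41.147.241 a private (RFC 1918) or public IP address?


RFC 1918 private ranges:
  10.0.0.0/8 (10.0.0.0 - 10.255.255.255)
  172.16.0.0/12 (172.16.0.0 - 172.31.255.255)
  192.168.0.0/16 (192.168.0.0 - 192.168.255.255)
Public (not in any RFC 1918 range)


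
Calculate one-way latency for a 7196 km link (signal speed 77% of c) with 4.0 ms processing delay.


Speed = 0.77 * 3e5 km/s = 231000 km/s
Propagation delay = 7196 / 231000 = 0.0312 s = 31.1515 ms
Processing delay = 4.0 ms
Total one-way latency = 35.1515 ms


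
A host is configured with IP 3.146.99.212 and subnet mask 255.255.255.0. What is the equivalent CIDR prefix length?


Binary: 11111111.11111111.11111111.00000000
Count leading 1s
Prefix: /24


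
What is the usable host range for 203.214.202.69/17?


Network: 203.214.128.0
Broadcast: 203.214.255.255
First usable = network + 1
Last usable = broadcast - 1
Range: 203.214.128.1 to 203.214.255.254


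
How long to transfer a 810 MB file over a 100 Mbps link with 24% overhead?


Effective throughput = 100 * (1 - 24/100) = 76 Mbps
File size in Mb = 810 * 8 = 6480 Mb
Time = 6480 / 76
Time = 85.2632 seconds


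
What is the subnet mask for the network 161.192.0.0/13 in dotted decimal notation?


/13 means 13 network bits, 19 host bits
Binary: 11111111111110000000000000000000
Mask: 255.248.0.0


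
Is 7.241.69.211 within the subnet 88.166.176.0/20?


Subnet network: 88.166.176.0
Test IP AND mask: 7.241.64.0
No, 7.241.69.211 is not in 88.166.176.0/20


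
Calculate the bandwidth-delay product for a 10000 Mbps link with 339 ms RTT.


BDP = bandwidth * RTT
= 10000 Mbps * 339 ms
= 10000 * 1e6 * 339 / 1000 bits
= 3390000000 bits
= 423750000 bytes
= 413818.3594 KB
BDP = 3390000000 bits (423750000 bytes)


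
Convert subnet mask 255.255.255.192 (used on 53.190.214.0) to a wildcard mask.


Subnet mask: 255.255.255.192
Wildcard = 255.255.255.255 - subnet mask
255 - 255 = 0
255 - 255 = 0
255 - 255 = 0
255 - 192 = 63
Wildcard: 0.0.0.63


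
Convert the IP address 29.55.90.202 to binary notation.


29 = 00011101
55 = 00110111
90 = 01011010
202 = 11001010
Binary: 00011101.00110111.01011010.11001010


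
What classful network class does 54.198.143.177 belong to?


First octet: 54
Binary: 00110110
0xxxxxxx -> Class A (1-126)
Class A, default mask 255.0.0.0 (/8)


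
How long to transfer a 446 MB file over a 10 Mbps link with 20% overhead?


Effective throughput = 10 * (1 - 20/100) = 8 Mbps
File size in Mb = 446 * 8 = 3568 Mb
Time = 3568 / 8
Time = 446 seconds


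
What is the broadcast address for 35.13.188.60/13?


Network: 35.8.0.0/13
Host bits = 19
Set all host bits to 1:
Broadcast: 35.15.255.255


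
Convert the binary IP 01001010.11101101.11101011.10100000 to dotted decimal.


01001010 = 74
11101101 = 237
11101011 = 235
10100000 = 160
IP: 74.237.235.160


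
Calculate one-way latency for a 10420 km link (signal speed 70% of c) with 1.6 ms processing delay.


Speed = 0.7 * 3e5 km/s = 210000 km/s
Propagation delay = 10420 / 210000 = 0.0496 s = 49.619 ms
Processing delay = 1.6 ms
Total one-way latency = 51.219 ms


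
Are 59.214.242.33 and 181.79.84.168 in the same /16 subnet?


Mask: 255.255.0.0
59.214.242.33 AND mask = 59.214.0.0
181.79.84.168 AND mask = 181.79.0.0
No, different subnets (59.214.0.0 vs 181.79.0.0)


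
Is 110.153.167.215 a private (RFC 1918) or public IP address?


RFC 1918 private ranges:
  10.0.0.0/8 (10.0.0.0 - 10.255.255.255)
  172.16.0.0/12 (172.16.0.0 - 172.31.255.255)
  192.168.0.0/16 (192.168.0.0 - 192.168.255.255)
Public (not in any RFC 1918 range)


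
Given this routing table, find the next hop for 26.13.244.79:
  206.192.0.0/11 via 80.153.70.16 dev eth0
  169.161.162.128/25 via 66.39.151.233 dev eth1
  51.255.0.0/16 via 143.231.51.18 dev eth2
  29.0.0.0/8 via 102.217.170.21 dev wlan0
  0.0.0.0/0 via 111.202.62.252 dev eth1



Longest prefix match for 26.13.244.79:
  /11 206.192.0.0: no
  /25 169.161.162.128: no
  /16 51.255.0.0: no
  /8 29.0.0.0: no
  /0 0.0.0.0: MATCH
Selected: next-hop 111.202.62.252 via eth1 (matched /0)


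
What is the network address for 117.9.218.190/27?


IP:   01110101.00001001.11011010.10111110
Mask: 11111111.11111111.11111111.11100000
AND operation:
Net:  01110101.00001001.11011010.10100000
Network: 117.9.218.160/27


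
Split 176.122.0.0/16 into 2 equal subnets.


New prefix = 16 + 1 = 17
Each subnet has 32768 addresses
  176.122.0.0/17
  176.122.128.0/17
Subnets: 176.122.0.0/17, 176.122.128.0/17


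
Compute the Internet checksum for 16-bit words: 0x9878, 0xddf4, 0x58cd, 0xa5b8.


Sum all words (with carry folding):
+ 0x9878 = 0x9878
+ 0xddf4 = 0x766d
+ 0x58cd = 0xcf3a
+ 0xa5b8 = 0x74f3
One's complement: ~0x74f3
Checksum = 0x8b0c


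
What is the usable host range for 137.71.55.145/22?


Network: 137.71.52.0
Broadcast: 137.71.55.255
First usable = network + 1
Last usable = broadcast - 1
Range: 137.71.52.1 to 137.71.55.254


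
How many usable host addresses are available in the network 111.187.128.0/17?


Host bits = 32 - 17 = 15
Total addresses = 2^15 = 32768
Usable = total - 2 (network and broadcast)
Usable hosts: 32766


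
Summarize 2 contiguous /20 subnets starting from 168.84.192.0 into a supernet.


Original prefix: /20
Number of subnets: 2 = 2^1
New prefix = 20 - 1 = 19
Supernet: 168.84.192.0/19


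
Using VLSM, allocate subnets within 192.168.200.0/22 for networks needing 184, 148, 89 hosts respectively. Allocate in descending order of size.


184 hosts -> /24 (254 usable): 192.168.200.0/24
148 hosts -> /24 (254 usable): 192.168.201.0/24
89 hosts -> /25 (126 usable): 192.168.202.0/25
Allocation: 192.168.200.0/24 (184 hosts, 254 usable); 192.168.201.0/24 (148 hosts, 254 usable); 192.168.202.0/25 (89 hosts, 126 usable)


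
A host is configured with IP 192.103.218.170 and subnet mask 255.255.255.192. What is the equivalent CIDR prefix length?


Binary: 11111111.11111111.11111111.11000000
Count leading 1s
Prefix: /26


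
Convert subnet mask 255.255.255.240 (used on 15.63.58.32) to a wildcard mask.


Subnet mask: 255.255.255.240
Wildcard = 255.255.255.255 - subnet mask
255 - 255 = 0
255 - 255 = 0
255 - 255 = 0
255 - 240 = 15
Wildcard: 0.0.0.15


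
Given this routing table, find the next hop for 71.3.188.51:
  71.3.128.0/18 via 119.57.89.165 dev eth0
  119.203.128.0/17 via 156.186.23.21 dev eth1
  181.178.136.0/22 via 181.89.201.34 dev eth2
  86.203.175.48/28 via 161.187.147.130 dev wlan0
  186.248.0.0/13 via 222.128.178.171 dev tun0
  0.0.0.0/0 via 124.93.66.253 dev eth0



Longest prefix match for 71.3.188.51:
  /18 71.3.128.0: MATCH
  /17 119.203.128.0: no
  /22 181.178.136.0: no
  /28 86.203.175.48: no
  /13 186.248.0.0: no
  /0 0.0.0.0: MATCH
Selected: next-hop 119.57.89.165 via eth0 (matched /18)


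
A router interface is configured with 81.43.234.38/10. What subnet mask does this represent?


/10 means 10 network bits, 22 host bits
Binary: 11111111110000000000000000000000
Mask: 255.192.0.0


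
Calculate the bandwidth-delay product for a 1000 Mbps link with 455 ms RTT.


BDP = bandwidth * RTT
= 1000 Mbps * 455 ms
= 1000 * 1e6 * 455 / 1000 bits
= 455000000 bits
= 56875000 bytes
= 55541.9922 KB
BDP = 455000000 bits (56875000 bytes)


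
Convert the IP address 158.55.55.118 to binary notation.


158 = 10011110
55 = 00110111
55 = 00110111
118 = 01110110
Binary: 10011110.00110111.00110111.01110110


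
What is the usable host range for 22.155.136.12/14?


Network: 22.152.0.0
Broadcast: 22.155.255.255
First usable = network + 1
Last usable = broadcast - 1
Range: 22.152.0.1 to 22.155.255.254


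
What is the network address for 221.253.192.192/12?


IP:   11011101.11111101.11000000.11000000
Mask: 11111111.11110000.00000000.00000000
AND operation:
Net:  11011101.11110000.00000000.00000000
Network: 221.240.0.0/12


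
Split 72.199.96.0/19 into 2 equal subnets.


New prefix = 19 + 1 = 20
Each subnet has 4096 addresses
  72.199.96.0/20
  72.199.112.0/20
Subnets: 72.199.96.0/20, 72.199.112.0/20


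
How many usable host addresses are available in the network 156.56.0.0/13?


Host bits = 32 - 13 = 19
Total addresses = 2^19 = 524288
Usable = total - 2 (network and broadcast)
Usable hosts: 524286


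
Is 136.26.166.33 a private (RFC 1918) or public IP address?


RFC 1918 private ranges:
  10.0.0.0/8 (10.0.0.0 - 10.255.255.255)
  172.16.0.0/12 (172.16.0.0 - 172.31.255.255)
  192.168.0.0/16 (192.168.0.0 - 192.168.255.255)
Public (not in any RFC 1918 range)


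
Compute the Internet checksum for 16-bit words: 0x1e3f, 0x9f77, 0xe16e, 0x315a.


Sum all words (with carry folding):
+ 0x1e3f = 0x1e3f
+ 0x9f77 = 0xbdb6
+ 0xe16e = 0x9f25
+ 0x315a = 0xd07f
One's complement: ~0xd07f
Checksum = 0x2f80


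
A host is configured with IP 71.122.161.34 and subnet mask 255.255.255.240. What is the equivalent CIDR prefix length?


Binary: 11111111.11111111.11111111.11110000
Count leading 1s
Prefix: /28


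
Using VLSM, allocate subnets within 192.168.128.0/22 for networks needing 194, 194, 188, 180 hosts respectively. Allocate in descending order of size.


194 hosts -> /24 (254 usable): 192.168.128.0/24
194 hosts -> /24 (254 usable): 192.168.129.0/24
188 hosts -> /24 (254 usable): 192.168.130.0/24
180 hosts -> /24 (254 usable): 192.168.131.0/24
Allocation: 192.168.128.0/24 (194 hosts, 254 usable); 192.168.129.0/24 (194 hosts, 254 usable); 192.168.130.0/24 (188 hosts, 254 usable); 192.168.131.0/24 (180 hosts, 254 usable)


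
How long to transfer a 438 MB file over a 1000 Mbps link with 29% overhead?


Effective throughput = 1000 * (1 - 29/100) = 710 Mbps
File size in Mb = 438 * 8 = 3504 Mb
Time = 3504 / 710
Time = 4.9352 seconds


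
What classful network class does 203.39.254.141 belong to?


First octet: 203
Binary: 11001011
110xxxxx -> Class C (192-223)
Class C, default mask 255.255.255.0 (/24)


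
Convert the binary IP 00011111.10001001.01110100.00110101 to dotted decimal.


00011111 = 31
10001001 = 137
01110100 = 116
00110101 = 53
IP: 31.137.116.53


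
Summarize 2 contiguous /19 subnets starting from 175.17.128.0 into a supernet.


Original prefix: /19
Number of subnets: 2 = 2^1
New prefix = 19 - 1 = 18
Supernet: 175.17.128.0/18


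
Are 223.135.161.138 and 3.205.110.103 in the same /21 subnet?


Mask: 255.255.248.0
223.135.161.138 AND mask = 223.135.160.0
3.205.110.103 AND mask = 3.205.104.0
No, different subnets (223.135.160.0 vs 3.205.104.0)


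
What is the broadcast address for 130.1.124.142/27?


Network: 130.1.124.128/27
Host bits = 5
Set all host bits to 1:
Broadcast: 130.1.124.159


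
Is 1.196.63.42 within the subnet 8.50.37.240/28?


Subnet network: 8.50.37.240
Test IP AND mask: 1.196.63.32
No, 1.196.63.42 is not in 8.50.37.240/28


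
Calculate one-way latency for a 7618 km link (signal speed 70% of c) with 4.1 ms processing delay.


Speed = 0.7 * 3e5 km/s = 210000 km/s
Propagation delay = 7618 / 210000 = 0.0363 s = 36.2762 ms
Processing delay = 4.1 ms
Total one-way latency = 40.3762 ms


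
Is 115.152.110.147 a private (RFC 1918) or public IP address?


RFC 1918 private ranges:
  10.0.0.0/8 (10.0.0.0 - 10.255.255.255)
  172.16.0.0/12 (172.16.0.0 - 172.31.255.255)
  192.168.0.0/16 (192.168.0.0 - 192.168.255.255)
Public (not in any RFC 1918 range)


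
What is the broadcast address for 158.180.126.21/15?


Network: 158.180.0.0/15
Host bits = 17
Set all host bits to 1:
Broadcast: 158.181.255.255


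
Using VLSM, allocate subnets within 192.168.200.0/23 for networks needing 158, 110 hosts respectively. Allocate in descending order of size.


158 hosts -> /24 (254 usable): 192.168.200.0/24
110 hosts -> /25 (126 usable): 192.168.201.0/25
Allocation: 192.168.200.0/24 (158 hosts, 254 usable); 192.168.201.0/25 (110 hosts, 126 usable)


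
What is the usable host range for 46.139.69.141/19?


Network: 46.139.64.0
Broadcast: 46.139.95.255
First usable = network + 1
Last usable = broadcast - 1
Range: 46.139.64.1 to 46.139.95.254


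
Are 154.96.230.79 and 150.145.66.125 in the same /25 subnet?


Mask: 255.255.255.128
154.96.230.79 AND mask = 154.96.230.0
150.145.66.125 AND mask = 150.145.66.0
No, different subnets (154.96.230.0 vs 150.145.66.0)


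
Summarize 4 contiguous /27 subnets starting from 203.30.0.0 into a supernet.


Original prefix: /27
Number of subnets: 4 = 2^2
New prefix = 27 - 2 = 25
Supernet: 203.30.0.0/25


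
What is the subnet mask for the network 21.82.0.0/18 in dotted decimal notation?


/18 means 18 network bits, 14 host bits
Binary: 11111111111111111100000000000000
Mask: 255.255.192.0


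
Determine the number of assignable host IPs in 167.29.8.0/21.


Host bits = 32 - 21 = 11
Total addresses = 2^11 = 2048
Usable = total - 2 (network and broadcast)
Usable hosts: 2046


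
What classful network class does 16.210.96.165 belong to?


First octet: 16
Binary: 00010000
0xxxxxxx -> Class A (1-126)
Class A, default mask 255.0.0.0 (/8)


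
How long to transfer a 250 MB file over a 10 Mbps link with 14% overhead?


Effective throughput = 10 * (1 - 14/100) = 8.6 Mbps
File size in Mb = 250 * 8 = 2000 Mb
Time = 2000 / 8.6
Time = 232.5581 seconds


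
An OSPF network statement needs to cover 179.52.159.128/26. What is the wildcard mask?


Subnet mask: 255.255.255.192
Wildcard = 255.255.255.255 - subnet mask
255 - 255 = 0
255 - 255 = 0
255 - 255 = 0
255 - 192 = 63
Wildcard: 0.0.0.63


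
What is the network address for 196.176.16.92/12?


IP:   11000100.10110000.00010000.01011100
Mask: 11111111.11110000.00000000.00000000
AND operation:
Net:  11000100.10110000.00000000.00000000
Network: 196.176.0.0/12


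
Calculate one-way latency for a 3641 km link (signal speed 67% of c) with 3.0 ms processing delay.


Speed = 0.67 * 3e5 km/s = 201000 km/s
Propagation delay = 3641 / 201000 = 0.0181 s = 18.1144 ms
Processing delay = 3.0 ms
Total one-way latency = 21.1144 ms


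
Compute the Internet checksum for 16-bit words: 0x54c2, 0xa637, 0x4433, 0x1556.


Sum all words (with carry folding):
+ 0x54c2 = 0x54c2
+ 0xa637 = 0xfaf9
+ 0x4433 = 0x3f2d
+ 0x1556 = 0x5483
One's complement: ~0x5483
Checksum = 0xab7c


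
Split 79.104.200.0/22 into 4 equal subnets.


New prefix = 22 + 2 = 24
Each subnet has 256 addresses
  79.104.200.0/24
  79.104.201.0/24
  79.104.202.0/24
  79.104.203.0/24
Subnets: 79.104.200.0/24, 79.104.201.0/24, 79.104.202.0/24, 79.104.203.0/24


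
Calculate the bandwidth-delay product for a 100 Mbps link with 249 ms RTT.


BDP = bandwidth * RTT
= 100 Mbps * 249 ms
= 100 * 1e6 * 249 / 1000 bits
= 24900000 bits
= 3112500 bytes
= 3039.5508 KB
BDP = 24900000 bits (3112500 bytes)


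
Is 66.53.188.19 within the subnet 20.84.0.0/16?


Subnet network: 20.84.0.0
Test IP AND mask: 66.53.0.0
No, 66.53.188.19 is not in 20.84.0.0/16


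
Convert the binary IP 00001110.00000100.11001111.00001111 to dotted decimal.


00001110 = 14
00000100 = 4
11001111 = 207
00001111 = 15
IP: 14.4.207.15


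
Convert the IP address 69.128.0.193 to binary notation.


69 = 01000101
128 = 10000000
0 = 00000000
193 = 11000001
Binary: 01000101.10000000.00000000.11000001


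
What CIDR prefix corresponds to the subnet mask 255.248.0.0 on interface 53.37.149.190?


Binary: 11111111.11111000.00000000.00000000
Count leading 1s
Prefix: /13


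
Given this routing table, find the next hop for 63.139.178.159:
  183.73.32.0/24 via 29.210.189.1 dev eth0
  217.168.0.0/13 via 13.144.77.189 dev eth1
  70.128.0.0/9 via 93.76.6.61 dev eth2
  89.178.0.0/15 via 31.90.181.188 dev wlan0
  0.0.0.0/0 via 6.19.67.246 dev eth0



Longest prefix match for 63.139.178.159:
  /24 183.73.32.0: no
  /13 217.168.0.0: no
  /9 70.128.0.0: no
  /15 89.178.0.0: no
  /0 0.0.0.0: MATCH
Selected: next-hop 6.19.67.246 via eth0 (matched /0)


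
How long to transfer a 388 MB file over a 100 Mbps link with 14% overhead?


Effective throughput = 100 * (1 - 14/100) = 86 Mbps
File size in Mb = 388 * 8 = 3104 Mb
Time = 3104 / 86
Time = 36.093 seconds


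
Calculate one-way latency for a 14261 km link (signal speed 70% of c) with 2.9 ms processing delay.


Speed = 0.7 * 3e5 km/s = 210000 km/s
Propagation delay = 14261 / 210000 = 0.0679 s = 67.9095 ms
Processing delay = 2.9 ms
Total one-way latency = 70.8095 ms


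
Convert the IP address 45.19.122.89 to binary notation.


45 = 00101101
19 = 00010011
122 = 01111010
89 = 01011001
Binary: 00101101.00010011.01111010.01011001


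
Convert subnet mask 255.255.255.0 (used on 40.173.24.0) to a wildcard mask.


Subnet mask: 255.255.255.0
Wildcard = 255.255.255.255 - subnet mask
255 - 255 = 0
255 - 255 = 0
255 - 255 = 0
255 - 0 = 255
Wildcard: 0.0.0.255


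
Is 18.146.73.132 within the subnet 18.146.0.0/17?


Subnet network: 18.146.0.0
Test IP AND mask: 18.146.0.0
Yes, 18.146.73.132 is in 18.146.0.0/17


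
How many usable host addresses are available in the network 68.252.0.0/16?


Host bits = 32 - 16 = 16
Total addresses = 2^16 = 65536
Usable = total - 2 (network and broadcast)
Usable hosts: 65534


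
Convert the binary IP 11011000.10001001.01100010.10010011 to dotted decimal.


11011000 = 216
10001001 = 137
01100010 = 98
10010011 = 147
IP: 216.137.98.147


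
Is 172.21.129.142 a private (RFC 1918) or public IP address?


RFC 1918 private ranges:
  10.0.0.0/8 (10.0.0.0 - 10.255.255.255)
  172.16.0.0/12 (172.16.0.0 - 172.31.255.255)
  192.168.0.0/16 (192.168.0.0 - 192.168.255.255)
Private (in 172.16.0.0/12)


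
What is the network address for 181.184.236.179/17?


IP:   10110101.10111000.11101100.10110011
Mask: 11111111.11111111.10000000.00000000
AND operation:
Net:  10110101.10111000.10000000.00000000
Network: 181.184.128.0/17


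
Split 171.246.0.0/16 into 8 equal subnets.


New prefix = 16 + 3 = 19
Each subnet has 8192 addresses
  171.246.0.0/19
  171.246.32.0/19
  171.246.64.0/19
  171.246.96.0/19
  171.246.128.0/19
  171.246.160.0/19
  171.246.192.0/19
  171.246.224.0/19
Subnets: 171.246.0.0/19, 171.246.32.0/19, 171.246.64.0/19, 171.246.96.0/19, 171.246.128.0/19, 171.246.160.0/19, 171.246.192.0/19, 171.246.224.0/19


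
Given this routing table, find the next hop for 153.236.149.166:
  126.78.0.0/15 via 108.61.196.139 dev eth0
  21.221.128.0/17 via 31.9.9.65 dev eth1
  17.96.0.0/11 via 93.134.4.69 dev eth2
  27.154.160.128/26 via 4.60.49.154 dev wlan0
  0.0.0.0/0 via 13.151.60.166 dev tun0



Longest prefix match for 153.236.149.166:
  /15 126.78.0.0: no
  /17 21.221.128.0: no
  /11 17.96.0.0: no
  /26 27.154.160.128: no
  /0 0.0.0.0: MATCH
Selected: next-hop 13.151.60.166 via tun0 (matched /0)


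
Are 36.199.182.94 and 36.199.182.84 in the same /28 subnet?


Mask: 255.255.255.240
36.199.182.94 AND mask = 36.199.182.80
36.199.182.84 AND mask = 36.199.182.80
Yes, same subnet (36.199.182.80)


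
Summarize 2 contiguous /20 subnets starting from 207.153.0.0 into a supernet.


Original prefix: /20
Number of subnets: 2 = 2^1
New prefix = 20 - 1 = 19
Supernet: 207.153.0.0/19


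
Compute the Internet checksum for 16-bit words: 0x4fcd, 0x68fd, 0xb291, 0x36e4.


Sum all words (with carry folding):
+ 0x4fcd = 0x4fcd
+ 0x68fd = 0xb8ca
+ 0xb291 = 0x6b5c
+ 0x36e4 = 0xa240
One's complement: ~0xa240
Checksum = 0x5dbf


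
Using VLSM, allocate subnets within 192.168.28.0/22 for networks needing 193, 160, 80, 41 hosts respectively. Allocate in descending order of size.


193 hosts -> /24 (254 usable): 192.168.28.0/24
160 hosts -> /24 (254 usable): 192.168.29.0/24
80 hosts -> /25 (126 usable): 192.168.30.0/25
41 hosts -> /26 (62 usable): 192.168.30.128/26
Allocation: 192.168.28.0/24 (193 hosts, 254 usable); 192.168.29.0/24 (160 hosts, 254 usable); 192.168.30.0/25 (80 hosts, 126 usable); 192.168.30.128/26 (41 hosts, 62 usable)


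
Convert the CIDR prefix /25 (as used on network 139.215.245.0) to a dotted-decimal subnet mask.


/25 means 25 network bits, 7 host bits
Binary: 11111111111111111111111110000000
Mask: 255.255.255.128


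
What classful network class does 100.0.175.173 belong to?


First octet: 100
Binary: 01100100
0xxxxxxx -> Class A (1-126)
Class A, default mask 255.0.0.0 (/8)


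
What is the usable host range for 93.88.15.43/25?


Network: 93.88.15.0
Broadcast: 93.88.15.127
First usable = network + 1
Last usable = broadcast - 1
Range: 93.88.15.1 to 93.88.15.126


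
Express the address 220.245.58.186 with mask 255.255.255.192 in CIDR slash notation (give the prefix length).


Binary: 11111111.11111111.11111111.11000000
Count leading 1s
Prefix: /26


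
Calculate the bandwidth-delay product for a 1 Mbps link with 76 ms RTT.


BDP = bandwidth * RTT
= 1 Mbps * 76 ms
= 1 * 1e6 * 76 / 1000 bits
= 76000 bits
= 9500 bytes
= 9.2773 KB
BDP = 76000 bits (9500 bytes)


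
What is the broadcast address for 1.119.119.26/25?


Network: 1.119.119.0/25
Host bits = 7
Set all host bits to 1:
Broadcast: 1.119.119.127


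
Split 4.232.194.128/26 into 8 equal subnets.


New prefix = 26 + 3 = 29
Each subnet has 8 addresses
  4.232.194.128/29
  4.232.194.136/29
  4.232.194.144/29
  4.232.194.152/29
  4.232.194.160/29
  4.232.194.168/29
  4.232.194.176/29
  4.232.194.184/29
Subnets: 4.232.194.128/29, 4.232.194.136/29, 4.232.194.144/29, 4.232.194.152/29, 4.232.194.160/29, 4.232.194.168/29, 4.232.194.176/29, 4.232.194.184/29


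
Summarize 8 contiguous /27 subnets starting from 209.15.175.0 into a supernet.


Original prefix: /27
Number of subnets: 8 = 2^3
New prefix = 27 - 3 = 24
Supernet: 209.15.175.0/24


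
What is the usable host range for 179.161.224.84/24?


Network: 179.161.224.0
Broadcast: 179.161.224.255
First usable = network + 1
Last usable = broadcast - 1
Range: 179.161.224.1 to 179.161.224.254
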